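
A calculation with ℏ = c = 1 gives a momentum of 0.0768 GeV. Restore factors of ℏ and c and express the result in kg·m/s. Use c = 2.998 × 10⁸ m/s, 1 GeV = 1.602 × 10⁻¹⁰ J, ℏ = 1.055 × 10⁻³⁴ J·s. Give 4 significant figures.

4.104 × 10⁻²⁰ kg·m/s

Momentum is [E]/c; divide by c.
1 GeV → 1/c × (1 GeV in J) = 5.344 × 10⁻¹⁹ kg·m/s.
Result: 0.0768 × 5.344 × 10⁻¹⁹ = 4.104 × 10⁻²⁰ kg·m/s.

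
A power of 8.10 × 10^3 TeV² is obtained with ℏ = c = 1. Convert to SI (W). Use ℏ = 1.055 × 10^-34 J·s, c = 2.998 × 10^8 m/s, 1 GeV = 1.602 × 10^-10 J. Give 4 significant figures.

1.970 × 10^24 W

Power is [E]/[T] = [E]²/ℏ.
1 GeV² → 1/ℏ × (1 GeV in J)² = 2.433 × 10^14 W.
Convert the energy scale: 8.10 × 10^3 TeV² = 8.10 × 10^9 GeV².
Result: 8.10 × 10^9 × 2.433 × 10^14 = 1.970 × 10^24 W.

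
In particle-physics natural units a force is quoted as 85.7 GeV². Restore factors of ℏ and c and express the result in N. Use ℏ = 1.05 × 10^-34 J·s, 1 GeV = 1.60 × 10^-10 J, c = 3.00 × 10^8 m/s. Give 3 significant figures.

6.96 × 10^7 N

Force is [E]/[L] = [E]²/(ℏc); restore (ℏc)⁻¹.
1 GeV² → 1/(ℏc) × (1 GeV in J)² = 8.13 × 10^5 N.
Result: 85.7 × 8.13 × 10^5 = 6.96 × 10^7 N.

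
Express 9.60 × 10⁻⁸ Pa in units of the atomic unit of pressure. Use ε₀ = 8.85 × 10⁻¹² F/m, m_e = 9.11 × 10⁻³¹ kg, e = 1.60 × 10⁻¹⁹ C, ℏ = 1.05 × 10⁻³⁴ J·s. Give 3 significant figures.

3.19 × 10⁻²¹

atomic unit of pressure: P_au = E_h/a₀³ = m_e⁴e¹⁰/((4πε₀)⁵ℏ⁸) = 3.01 × 10¹³ Pa.
9.60 × 10⁻⁸ / 3.01 × 10¹³ = 3.19 × 10⁻²¹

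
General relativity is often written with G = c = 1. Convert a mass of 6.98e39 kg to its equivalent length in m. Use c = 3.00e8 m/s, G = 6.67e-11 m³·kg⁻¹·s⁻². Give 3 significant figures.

In G = c = 1 units mass has dimensions of length; the conversion factor is G/c².
6.98e39 kg × (G/c²) = 5.17e12 m

5.17e12 m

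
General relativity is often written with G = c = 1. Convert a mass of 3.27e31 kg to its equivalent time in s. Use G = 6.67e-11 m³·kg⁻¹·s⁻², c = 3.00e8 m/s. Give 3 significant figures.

8.08e-5 s

Mass → time via G/c³.
3.27e31 kg × (G/c³) = 8.08e-5 s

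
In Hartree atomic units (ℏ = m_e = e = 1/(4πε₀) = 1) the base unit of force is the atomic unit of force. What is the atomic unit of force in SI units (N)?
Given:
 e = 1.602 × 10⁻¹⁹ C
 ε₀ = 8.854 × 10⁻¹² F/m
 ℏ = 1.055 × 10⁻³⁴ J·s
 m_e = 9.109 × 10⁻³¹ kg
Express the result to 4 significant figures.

F_au = E_h/a₀ = m_e²e⁶/((4πε₀)³ℏ⁴)
E_h = 4.354 × 10⁻¹⁸ J
a₀ = 5.297 × 10⁻¹¹ m
E_h/a₀ = 8.220 × 10⁻⁸ N

8.220 × 10⁻⁸ N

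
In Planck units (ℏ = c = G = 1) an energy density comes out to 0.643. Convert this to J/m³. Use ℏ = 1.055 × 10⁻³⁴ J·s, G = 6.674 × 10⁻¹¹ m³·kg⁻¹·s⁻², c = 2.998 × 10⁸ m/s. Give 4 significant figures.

One Planck energy density: u_P = c⁷/(ℏG²) = 4.632 × 10¹¹³ J/m³.
0.643 × 4.632 × 10¹¹³ J/m³ = 2.979 × 10¹¹³ J/m³

2.979 × 10¹¹³ J/m³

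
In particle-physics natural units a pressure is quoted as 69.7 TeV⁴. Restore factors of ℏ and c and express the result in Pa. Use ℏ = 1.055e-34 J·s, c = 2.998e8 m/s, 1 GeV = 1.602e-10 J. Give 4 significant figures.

1.451e51 Pa

Pressure is [E]/[L]³ = [E]⁴/(ℏc)³.
1 GeV⁴ → 1/(ℏc)³ × (1 GeV in J)⁴ = 2.082e37 Pa.
Convert the energy scale: 69.7 TeV⁴ = 6.97e13 GeV⁴.
Result: 6.97e13 × 2.082e37 = 1.451e51 Pa.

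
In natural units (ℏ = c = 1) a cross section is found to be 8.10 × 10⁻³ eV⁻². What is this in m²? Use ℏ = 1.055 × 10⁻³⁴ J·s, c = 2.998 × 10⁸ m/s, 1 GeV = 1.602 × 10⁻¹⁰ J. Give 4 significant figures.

3.157 × 10⁻¹⁶ m²

Area is [L]² = [E]⁻²·(ℏc)²; restore (ℏc)².
1 GeV⁻² → (ℏc)² × (1 GeV in J)⁻² = 3.898 × 10⁻³² m².
Convert the energy scale: 8.10 × 10⁻³ eV⁻² = 8.10 × 10¹⁵ GeV⁻².
Result: 8.10 × 10¹⁵ × 3.898 × 10⁻³² = 3.157 × 10⁻¹⁶ m².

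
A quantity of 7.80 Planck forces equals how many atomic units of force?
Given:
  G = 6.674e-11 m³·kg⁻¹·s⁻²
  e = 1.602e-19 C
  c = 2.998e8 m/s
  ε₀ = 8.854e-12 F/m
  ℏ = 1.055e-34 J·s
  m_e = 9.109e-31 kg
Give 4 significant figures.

Planck force: F_P = c⁴/G = 1.210e44 N
atomic unit of force: F_au = E_h/a₀ = m_e²e⁶/((4πε₀)³ℏ⁴) = 8.220e-8 N
7.80 × 1.210e44 / 8.220e-8 = 1.149e52

1.149e52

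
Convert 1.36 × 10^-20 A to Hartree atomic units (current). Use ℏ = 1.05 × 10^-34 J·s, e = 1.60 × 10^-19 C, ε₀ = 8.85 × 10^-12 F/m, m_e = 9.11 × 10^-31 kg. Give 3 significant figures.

atomic unit of electric current: I_au = e E_h/ℏ = m_e e⁵/((4πε₀)²ℏ³) = 6.67 × 10^-3 A.
1.36 × 10^-20 / 6.67 × 10^-3 = 2.04 × 10^-18

2.04 × 10^-18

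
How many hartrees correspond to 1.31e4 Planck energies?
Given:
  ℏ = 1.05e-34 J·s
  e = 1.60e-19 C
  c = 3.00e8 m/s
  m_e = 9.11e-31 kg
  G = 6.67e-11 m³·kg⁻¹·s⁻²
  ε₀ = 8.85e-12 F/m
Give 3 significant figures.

5.85e30

Planck energy: E_P = √(ℏc⁵/G) = 1.96e9 J
hartree: E_h = m_e e⁴/(4πε₀ℏ)² = 4.38e-18 J
1.31e4 × 1.96e9 / 4.38e-18 = 5.85e30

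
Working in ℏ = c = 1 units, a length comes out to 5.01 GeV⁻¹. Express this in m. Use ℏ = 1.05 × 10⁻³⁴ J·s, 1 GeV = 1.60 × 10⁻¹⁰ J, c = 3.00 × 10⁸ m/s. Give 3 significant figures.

A length is [E]⁻¹ in ℏ=c=1; restore one factor of ℏc.
1 GeV⁻¹ → ℏc × (1 GeV in J)⁻¹ = 1.97 × 10⁻¹⁶ m.
Result: 5.01 × 1.97 × 10⁻¹⁶ = 9.86 × 10⁻¹⁶ m.

9.86 × 10⁻¹⁶ m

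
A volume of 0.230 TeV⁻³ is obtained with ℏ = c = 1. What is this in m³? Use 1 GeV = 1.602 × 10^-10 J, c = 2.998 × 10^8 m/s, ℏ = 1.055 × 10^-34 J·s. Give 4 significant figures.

Volume is [L]³ = [E]⁻³·(ℏc)³.
1 GeV⁻³ → (ℏc)³ × (1 GeV in J)⁻³ = 7.696 × 10^-48 m³.
Convert the energy scale: 0.230 TeV⁻³ = 2.30 × 10^-10 GeV⁻³.
Result: 2.30 × 10^-10 × 7.696 × 10^-48 = 1.770 × 10^-57 m³.

1.770 × 10^-57 m³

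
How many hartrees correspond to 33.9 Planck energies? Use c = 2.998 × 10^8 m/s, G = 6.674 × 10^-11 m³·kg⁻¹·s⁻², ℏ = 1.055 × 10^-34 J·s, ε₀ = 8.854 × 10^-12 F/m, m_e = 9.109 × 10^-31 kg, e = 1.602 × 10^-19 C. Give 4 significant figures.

1.523 × 10^28

Planck energy: E_P = √(ℏc⁵/G) = 1.957 × 10^9 J
hartree: E_h = m_e e⁴/(4πε₀ℏ)² = 4.354 × 10^-18 J
33.9 × 1.957 × 10^9 / 4.354 × 10^-18 = 1.523 × 10^28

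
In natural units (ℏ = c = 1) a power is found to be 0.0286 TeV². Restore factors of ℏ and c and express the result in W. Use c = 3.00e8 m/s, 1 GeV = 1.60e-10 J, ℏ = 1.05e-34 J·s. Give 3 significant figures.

6.97e18 W

Power is [E]/[T] = [E]²/ℏ.
1 GeV² → 1/ℏ × (1 GeV in J)² = 2.44e14 W.
Convert the energy scale: 0.0286 TeV² = 2.86e4 GeV².
Result: 2.86e4 × 2.44e14 = 6.97e18 W.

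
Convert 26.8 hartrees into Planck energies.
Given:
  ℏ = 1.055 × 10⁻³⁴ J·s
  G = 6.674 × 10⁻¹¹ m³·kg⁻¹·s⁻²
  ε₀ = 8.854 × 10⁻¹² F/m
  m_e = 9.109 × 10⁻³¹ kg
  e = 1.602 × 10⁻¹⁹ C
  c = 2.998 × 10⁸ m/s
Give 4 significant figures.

5.964 × 10⁻²⁶

hartree: E_h = m_e e⁴/(4πε₀ℏ)² = 4.354 × 10⁻¹⁸ J
Planck energy: E_P = √(ℏc⁵/G) = 1.957 × 10⁹ J
26.8 × 4.354 × 10⁻¹⁸ / 1.957 × 10⁹ = 5.964 × 10⁻²⁶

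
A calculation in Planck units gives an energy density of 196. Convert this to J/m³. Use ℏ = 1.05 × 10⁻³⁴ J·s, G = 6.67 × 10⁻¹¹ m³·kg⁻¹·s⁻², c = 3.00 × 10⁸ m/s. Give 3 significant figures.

9.18 × 10¹¹⁵ J/m³

One Planck energy density: u_P = c⁷/(ℏG²) = 4.68 × 10¹¹³ J/m³.
196 × 4.68 × 10¹¹³ J/m³ = 9.18 × 10¹¹⁵ J/m³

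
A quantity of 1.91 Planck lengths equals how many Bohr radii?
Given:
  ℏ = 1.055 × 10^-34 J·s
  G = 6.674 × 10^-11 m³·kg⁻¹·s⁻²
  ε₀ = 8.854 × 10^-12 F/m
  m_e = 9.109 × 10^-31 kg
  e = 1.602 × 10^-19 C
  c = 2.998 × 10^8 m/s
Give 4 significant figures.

Planck length: ℓ_P = √(ℏG/c³) = 1.616 × 10^-35 m
Bohr radius: a₀ = 4πε₀ℏ²/(m_e e²) = 5.297 × 10^-11 m
1.91 × 1.616 × 10^-35 / 5.297 × 10^-11 = 5.828 × 10^-25

5.828 × 10^-25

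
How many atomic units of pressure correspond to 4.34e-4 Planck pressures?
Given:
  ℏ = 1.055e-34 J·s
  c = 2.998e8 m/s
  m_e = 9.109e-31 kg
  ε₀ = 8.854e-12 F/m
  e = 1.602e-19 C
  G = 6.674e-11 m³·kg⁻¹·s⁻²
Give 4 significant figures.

Planck pressure: p_P = c⁷/(ℏG²) = 4.632e113 Pa
atomic unit of pressure: P_au = E_h/a₀³ = m_e⁴e¹⁰/((4πε₀)⁵ℏ⁸) = 2.929e13 Pa
4.34e-4 × 4.632e113 / 2.929e13 = 6.863e96

6.863e96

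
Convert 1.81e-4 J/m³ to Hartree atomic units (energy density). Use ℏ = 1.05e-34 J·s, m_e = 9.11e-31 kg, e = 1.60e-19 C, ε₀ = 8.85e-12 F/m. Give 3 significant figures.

6.01e-18

atomic unit of energy density: u_au = E_h/a₀³ = m_e⁴e¹⁰/((4πε₀)⁵ℏ⁸) = 3.01e13 J/m³.
1.81e-4 / 3.01e13 = 6.01e-18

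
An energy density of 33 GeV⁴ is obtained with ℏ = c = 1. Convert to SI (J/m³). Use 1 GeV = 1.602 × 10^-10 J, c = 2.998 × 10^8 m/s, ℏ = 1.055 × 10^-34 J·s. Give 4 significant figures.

6.869 × 10^38 J/m³

[E]/[L]³ = [E]⁴/(ℏc)³; restore (ℏc)⁻³.
1 GeV⁴ → 1/(ℏc)³ × (1 GeV in J)⁴ = 2.082 × 10^37 J/m³.
Result: 33 × 2.082 × 10^37 = 6.869 × 10^38 J/m³.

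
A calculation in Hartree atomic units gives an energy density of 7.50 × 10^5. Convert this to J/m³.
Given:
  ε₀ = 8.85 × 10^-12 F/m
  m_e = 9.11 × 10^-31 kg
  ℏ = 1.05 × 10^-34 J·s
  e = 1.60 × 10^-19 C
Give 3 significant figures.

One atomic unit of energy density: u_au = E_h/a₀³ = m_e⁴e¹⁰/((4πε₀)⁵ℏ⁸) = 3.01 × 10^13 J/m³.
7.50 × 10^5 × 3.01 × 10^13 J/m³ = 2.26 × 10^19 J/m³

2.26 × 10^19 J/m³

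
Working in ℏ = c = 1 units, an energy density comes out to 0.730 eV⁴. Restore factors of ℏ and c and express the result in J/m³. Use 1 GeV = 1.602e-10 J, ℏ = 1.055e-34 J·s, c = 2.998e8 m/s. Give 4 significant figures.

[E]/[L]³ = [E]⁴/(ℏc)³; restore (ℏc)⁻³.
1 GeV⁴ → 1/(ℏc)³ × (1 GeV in J)⁴ = 2.082e37 J/m³.
Convert the energy scale: 0.730 eV⁴ = 7.30e-37 GeV⁴.
Result: 7.30e-37 × 2.082e37 = 15.20 J/m³.

15.20 J/m³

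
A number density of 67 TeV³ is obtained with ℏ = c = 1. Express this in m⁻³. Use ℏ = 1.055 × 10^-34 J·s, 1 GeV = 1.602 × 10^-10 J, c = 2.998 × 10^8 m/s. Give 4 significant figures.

Number density is [L]⁻³ = [E]³/(ℏc)³.
1 GeV³ → 1/(ℏc)³ × (1 GeV in J)³ = 1.299 × 10^47 m⁻³.
Convert the energy scale: 67 TeV³ = 6.70 × 10^10 GeV³.
Result: 6.70 × 10^10 × 1.299 × 10^47 = 8.706 × 10^57 m⁻³.

8.706 × 10^57 m⁻³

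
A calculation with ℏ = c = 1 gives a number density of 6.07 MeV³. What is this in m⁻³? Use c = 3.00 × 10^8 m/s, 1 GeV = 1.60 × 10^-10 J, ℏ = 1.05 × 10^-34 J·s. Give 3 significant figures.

Number density is [L]⁻³ = [E]³/(ℏc)³.
1 GeV³ → 1/(ℏc)³ × (1 GeV in J)³ = 1.31 × 10^47 m⁻³.
Convert the energy scale: 6.07 MeV³ = 6.07 × 10^-9 GeV³.
Result: 6.07 × 10^-9 × 1.31 × 10^47 = 7.95 × 10^38 m⁻³.

7.95 × 10^38 m⁻³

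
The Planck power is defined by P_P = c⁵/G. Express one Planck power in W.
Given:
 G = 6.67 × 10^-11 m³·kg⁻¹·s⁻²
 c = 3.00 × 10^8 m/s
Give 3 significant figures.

3.64 × 10^52 W

P_P = c⁵/G
  = 2.43 × 10^42 / 6.67 × 10^-11
  = 3.64 × 10^52 W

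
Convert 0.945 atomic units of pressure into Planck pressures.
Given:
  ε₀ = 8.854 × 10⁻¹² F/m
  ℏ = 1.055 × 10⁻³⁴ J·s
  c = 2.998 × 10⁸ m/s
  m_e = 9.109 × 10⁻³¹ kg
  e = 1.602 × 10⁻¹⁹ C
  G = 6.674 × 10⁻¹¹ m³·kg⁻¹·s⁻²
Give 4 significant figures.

5.976 × 10⁻¹⁰¹

atomic unit of pressure: P_au = E_h/a₀³ = m_e⁴e¹⁰/((4πε₀)⁵ℏ⁸) = 2.929 × 10¹³ Pa
Planck pressure: p_P = c⁷/(ℏG²) = 4.632 × 10¹¹³ Pa
0.945 × 2.929 × 10¹³ / 4.632 × 10¹¹³ = 5.976 × 10⁻¹⁰¹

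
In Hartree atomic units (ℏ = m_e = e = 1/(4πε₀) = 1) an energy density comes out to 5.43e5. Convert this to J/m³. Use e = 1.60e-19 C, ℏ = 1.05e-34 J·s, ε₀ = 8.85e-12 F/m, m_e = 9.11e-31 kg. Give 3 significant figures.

One atomic unit of energy density: u_au = E_h/a₀³ = m_e⁴e¹⁰/((4πε₀)⁵ℏ⁸) = 3.01e13 J/m³.
5.43e5 × 3.01e13 J/m³ = 1.64e19 J/m³

1.64e19 J/m³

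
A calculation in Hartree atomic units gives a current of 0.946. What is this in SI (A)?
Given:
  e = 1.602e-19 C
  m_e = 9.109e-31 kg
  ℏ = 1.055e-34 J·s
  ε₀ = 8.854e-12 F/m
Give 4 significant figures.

6.255e-3 A

One atomic unit of electric current: I_au = e E_h/ℏ = m_e e⁵/((4πε₀)²ℏ³) = 6.612e-3 A.
0.946 × 6.612e-3 A = 6.255e-3 A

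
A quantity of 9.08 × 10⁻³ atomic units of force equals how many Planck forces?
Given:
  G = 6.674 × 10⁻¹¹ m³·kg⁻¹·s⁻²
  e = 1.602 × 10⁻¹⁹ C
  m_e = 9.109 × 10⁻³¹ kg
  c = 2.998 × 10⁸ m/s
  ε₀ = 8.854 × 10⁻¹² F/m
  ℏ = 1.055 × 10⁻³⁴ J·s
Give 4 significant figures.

6.166 × 10⁻⁵⁴

atomic unit of force: F_au = E_h/a₀ = m_e²e⁶/((4πε₀)³ℏ⁴) = 8.220 × 10⁻⁸ N
Planck force: F_P = c⁴/G = 1.210 × 10⁴⁴ N
9.08 × 10⁻³ × 8.220 × 10⁻⁸ / 1.210 × 10⁴⁴ = 6.166 × 10⁻⁵⁴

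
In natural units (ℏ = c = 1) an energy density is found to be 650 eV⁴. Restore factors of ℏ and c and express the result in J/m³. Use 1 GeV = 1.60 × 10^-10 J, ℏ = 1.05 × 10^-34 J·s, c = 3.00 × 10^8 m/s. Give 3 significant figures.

[E]/[L]³ = [E]⁴/(ℏc)³; restore (ℏc)⁻³.
1 GeV⁴ → 1/(ℏc)³ × (1 GeV in J)⁴ = 2.10 × 10^37 J/m³.
Convert the energy scale: 650 eV⁴ = 6.50 × 10^-34 GeV⁴.
Result: 6.50 × 10^-34 × 2.10 × 10^37 = 1.36 × 10^4 J/m³.

1.36 × 10^4 J/m³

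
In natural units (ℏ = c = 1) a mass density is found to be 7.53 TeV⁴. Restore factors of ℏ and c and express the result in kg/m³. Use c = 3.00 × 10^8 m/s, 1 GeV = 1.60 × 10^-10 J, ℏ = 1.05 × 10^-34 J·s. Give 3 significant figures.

1.75 × 10^33 kg/m³

Mass density is [E]/(c²[L]³) = [E]⁴/(ℏ³c⁵).
1 GeV⁴ → 1/(ℏ³c⁵) × (1 GeV in J)⁴ = 2.33 × 10^20 kg/m³.
Convert the energy scale: 7.53 TeV⁴ = 7.53 × 10^12 GeV⁴.
Result: 7.53 × 10^12 × 2.33 × 10^20 = 1.75 × 10^33 kg/m³.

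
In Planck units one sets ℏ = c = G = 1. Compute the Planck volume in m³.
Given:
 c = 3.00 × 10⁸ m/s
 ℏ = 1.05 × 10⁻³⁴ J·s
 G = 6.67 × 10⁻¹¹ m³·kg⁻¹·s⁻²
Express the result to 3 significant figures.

V_P = (ℏG/c³)^(3/2)
  = √(1.75 × 10⁻²⁰⁹)
  = 4.18 × 10⁻¹⁰⁵ m³

4.18 × 10⁻¹⁰⁵ m³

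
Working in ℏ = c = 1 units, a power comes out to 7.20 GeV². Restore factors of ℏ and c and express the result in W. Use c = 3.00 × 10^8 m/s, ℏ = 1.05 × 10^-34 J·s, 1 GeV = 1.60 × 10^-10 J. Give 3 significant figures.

Power is [E]/[T] = [E]²/ℏ.
1 GeV² → 1/ℏ × (1 GeV in J)² = 2.44 × 10^14 W.
Result: 7.20 × 2.44 × 10^14 = 1.76 × 10^15 W.

1.76 × 10^15 W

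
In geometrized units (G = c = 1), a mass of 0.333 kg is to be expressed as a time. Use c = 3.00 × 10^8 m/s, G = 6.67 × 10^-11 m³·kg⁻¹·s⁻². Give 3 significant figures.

8.23 × 10^-37 s

Mass → time via G/c³.
0.333 kg × (G/c³) = 8.23 × 10^-37 s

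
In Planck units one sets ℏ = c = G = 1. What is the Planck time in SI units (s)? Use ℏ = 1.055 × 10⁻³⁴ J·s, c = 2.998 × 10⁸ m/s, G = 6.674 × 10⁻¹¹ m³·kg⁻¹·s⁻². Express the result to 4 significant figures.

5.392 × 10⁻⁴⁴ s

t_P = √(ℏG/c⁵)
  = √(2.907 × 10⁻⁸⁷)
  = 5.392 × 10⁻⁴⁴ s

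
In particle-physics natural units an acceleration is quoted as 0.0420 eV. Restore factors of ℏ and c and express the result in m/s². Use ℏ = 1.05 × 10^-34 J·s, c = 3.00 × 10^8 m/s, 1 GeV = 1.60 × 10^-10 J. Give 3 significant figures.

Acceleration is [L]/[T]² = c·[E]/ℏ.
1 GeV → c/ℏ × (1 GeV in J) = 4.57 × 10^32 m/s².
Convert the energy scale: 0.0420 eV = 4.20 × 10^-11 GeV.
Result: 4.20 × 10^-11 × 4.57 × 10^32 = 1.92 × 10^22 m/s².

1.92 × 10^22 m/s²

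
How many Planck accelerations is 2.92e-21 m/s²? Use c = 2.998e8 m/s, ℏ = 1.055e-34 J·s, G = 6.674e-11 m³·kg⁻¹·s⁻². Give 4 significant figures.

5.252e-73

Planck acceleration: a_P = √(c⁷/(ℏG)) = 5.560e51 m/s².
2.92e-21 / 5.560e51 = 5.252e-73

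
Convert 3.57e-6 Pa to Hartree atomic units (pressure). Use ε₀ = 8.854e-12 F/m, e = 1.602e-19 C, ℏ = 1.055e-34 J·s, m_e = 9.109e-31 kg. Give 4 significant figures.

1.219e-19

atomic unit of pressure: P_au = E_h/a₀³ = m_e⁴e¹⁰/((4πε₀)⁵ℏ⁸) = 2.929e13 Pa.
3.57e-6 / 2.929e13 = 1.219e-19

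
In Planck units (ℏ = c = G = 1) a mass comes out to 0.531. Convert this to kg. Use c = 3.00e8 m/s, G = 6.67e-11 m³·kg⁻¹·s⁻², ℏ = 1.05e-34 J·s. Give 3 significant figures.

One Planck mass: m_P = √(ℏc/G) = 2.17e-8 kg.
0.531 × 2.17e-8 kg = 1.15e-8 kg

1.15e-8 kg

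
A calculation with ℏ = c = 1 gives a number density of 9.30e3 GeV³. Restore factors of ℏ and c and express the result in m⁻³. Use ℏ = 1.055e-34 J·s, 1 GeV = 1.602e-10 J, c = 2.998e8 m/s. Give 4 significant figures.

1.208e51 m⁻³

Number density is [L]⁻³ = [E]³/(ℏc)³.
1 GeV³ → 1/(ℏc)³ × (1 GeV in J)³ = 1.299e47 m⁻³.
Result: 9.30e3 × 1.299e47 = 1.208e51 m⁻³.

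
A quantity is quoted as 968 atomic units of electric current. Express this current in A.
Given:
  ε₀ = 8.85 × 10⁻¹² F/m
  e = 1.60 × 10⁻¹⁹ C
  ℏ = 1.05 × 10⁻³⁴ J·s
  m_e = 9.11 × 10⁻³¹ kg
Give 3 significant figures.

6.46 A

One atomic unit of electric current: I_au = e E_h/ℏ = m_e e⁵/((4πε₀)²ℏ³) = 6.67 × 10⁻³ A.
968 × 6.67 × 10⁻³ A = 6.46 A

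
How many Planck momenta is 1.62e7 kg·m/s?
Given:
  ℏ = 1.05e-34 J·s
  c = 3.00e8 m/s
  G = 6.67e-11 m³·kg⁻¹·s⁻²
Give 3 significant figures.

2.48e6

Planck momentum: p_P = √(ℏc³/G) = 6.52 kg·m/s.
1.62e7 / 6.52 = 2.48e6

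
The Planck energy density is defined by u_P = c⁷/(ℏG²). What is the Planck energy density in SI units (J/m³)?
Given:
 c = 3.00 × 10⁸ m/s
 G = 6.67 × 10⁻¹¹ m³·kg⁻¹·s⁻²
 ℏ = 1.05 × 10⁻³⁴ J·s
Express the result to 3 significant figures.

u_P = c⁷/(ℏG²)
  = 2.19 × 10⁵⁹ / 4.67 × 10⁻⁵⁵
  = 4.68 × 10¹¹³ J/m³

4.68 × 10¹¹³ J/m³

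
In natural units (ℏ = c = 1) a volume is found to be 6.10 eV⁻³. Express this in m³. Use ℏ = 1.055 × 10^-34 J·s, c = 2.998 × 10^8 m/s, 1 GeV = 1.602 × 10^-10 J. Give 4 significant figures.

Volume is [L]³ = [E]⁻³·(ℏc)³.
1 GeV⁻³ → (ℏc)³ × (1 GeV in J)⁻³ = 7.696 × 10^-48 m³.
Convert the energy scale: 6.10 eV⁻³ = 6.10 × 10^27 GeV⁻³.
Result: 6.10 × 10^27 × 7.696 × 10^-48 = 4.695 × 10^-20 m³.

4.695 × 10^-20 m³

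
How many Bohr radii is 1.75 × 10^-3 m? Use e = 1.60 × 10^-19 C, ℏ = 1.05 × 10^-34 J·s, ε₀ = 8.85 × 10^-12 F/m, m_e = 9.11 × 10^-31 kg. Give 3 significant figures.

Bohr radius: a₀ = 4πε₀ℏ²/(m_e e²) = 5.26 × 10^-11 m.
1.75 × 10^-3 / 5.26 × 10^-11 = 3.33 × 10^7

3.33 × 10^7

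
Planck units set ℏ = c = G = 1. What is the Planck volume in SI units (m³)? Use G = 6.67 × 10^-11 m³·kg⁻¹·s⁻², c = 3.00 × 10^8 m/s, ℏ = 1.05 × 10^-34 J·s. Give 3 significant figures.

4.18 × 10^-105 m³

The unique combination of the constants set to 1 with dimensions of volume is V_P = (ℏG/c³)^(3/2).
  = √(1.75 × 10^-209)
  = 4.18 × 10^-105 m³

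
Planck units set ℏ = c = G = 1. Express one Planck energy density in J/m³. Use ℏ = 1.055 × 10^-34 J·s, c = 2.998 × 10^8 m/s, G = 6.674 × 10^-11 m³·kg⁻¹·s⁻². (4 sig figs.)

4.632 × 10^113 J/m³

From ℏ = c = G = 1 the energy density scale is u_P = c⁷/(ℏG²).
  = 2.177 × 10^59 / 4.699 × 10^-55
  = 4.632 × 10^113 J/m³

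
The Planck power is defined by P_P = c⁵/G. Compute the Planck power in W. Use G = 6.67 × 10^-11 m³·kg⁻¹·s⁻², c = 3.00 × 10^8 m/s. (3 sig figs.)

P_P = c⁵/G
  = 2.43 × 10^42 / 6.67 × 10^-11
  = 3.64 × 10^52 W

3.64 × 10^52 W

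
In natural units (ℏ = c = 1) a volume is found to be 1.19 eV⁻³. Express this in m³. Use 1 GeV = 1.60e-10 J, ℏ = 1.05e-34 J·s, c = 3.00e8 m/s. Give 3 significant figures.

9.08e-21 m³

Volume is [L]³ = [E]⁻³·(ℏc)³.
1 GeV⁻³ → (ℏc)³ × (1 GeV in J)⁻³ = 7.63e-48 m³.
Convert the energy scale: 1.19 eV⁻³ = 1.19e27 GeV⁻³.
Result: 1.19e27 × 7.63e-48 = 9.08e-21 m³.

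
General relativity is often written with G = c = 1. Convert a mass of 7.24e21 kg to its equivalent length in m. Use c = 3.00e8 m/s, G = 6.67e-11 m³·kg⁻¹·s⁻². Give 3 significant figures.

In G = c = 1 units mass has dimensions of length; the conversion factor is G/c².
7.24e21 kg × (G/c²) = 5.37e-6 m

5.37e-6 m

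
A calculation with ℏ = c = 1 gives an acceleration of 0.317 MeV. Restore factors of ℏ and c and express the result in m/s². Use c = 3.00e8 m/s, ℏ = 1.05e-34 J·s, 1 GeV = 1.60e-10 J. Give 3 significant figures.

Acceleration is [L]/[T]² = c·[E]/ℏ.
1 GeV → c/ℏ × (1 GeV in J) = 4.57e32 m/s².
Convert the energy scale: 0.317 MeV = 3.17e-4 GeV.
Result: 3.17e-4 × 4.57e32 = 1.45e29 m/s².

1.45e29 m/s²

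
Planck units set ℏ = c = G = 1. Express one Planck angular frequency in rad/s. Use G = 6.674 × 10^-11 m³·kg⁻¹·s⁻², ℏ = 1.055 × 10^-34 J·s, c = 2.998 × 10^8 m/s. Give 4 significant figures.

1.855 × 10^43 rad/s

From ℏ = c = G = 1 the angular frequency scale is ω_P = √(c⁵/(ℏG)).
  = √(3.440 × 10^86)
  = 1.855 × 10^43 rad/s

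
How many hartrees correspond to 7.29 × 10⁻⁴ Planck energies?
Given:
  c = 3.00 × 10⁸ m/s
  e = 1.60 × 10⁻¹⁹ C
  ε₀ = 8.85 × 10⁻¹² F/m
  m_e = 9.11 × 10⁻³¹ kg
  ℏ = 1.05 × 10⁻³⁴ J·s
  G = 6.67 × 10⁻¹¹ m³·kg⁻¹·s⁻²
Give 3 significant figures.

3.26 × 10²³

Planck energy: E_P = √(ℏc⁵/G) = 1.96 × 10⁹ J
hartree: E_h = m_e e⁴/(4πε₀ℏ)² = 4.38 × 10⁻¹⁸ J
7.29 × 10⁻⁴ × 1.96 × 10⁹ / 4.38 × 10⁻¹⁸ = 3.26 × 10²³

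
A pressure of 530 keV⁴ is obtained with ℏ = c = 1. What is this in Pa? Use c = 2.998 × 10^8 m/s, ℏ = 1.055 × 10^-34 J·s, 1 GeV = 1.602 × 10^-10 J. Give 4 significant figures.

Pressure is [E]/[L]³ = [E]⁴/(ℏc)³.
1 GeV⁴ → 1/(ℏc)³ × (1 GeV in J)⁴ = 2.082 × 10^37 Pa.
Convert the energy scale: 530 keV⁴ = 5.30 × 10^-22 GeV⁴.
Result: 5.30 × 10^-22 × 2.082 × 10^37 = 1.103 × 10^16 Pa.

1.103 × 10^16 Pa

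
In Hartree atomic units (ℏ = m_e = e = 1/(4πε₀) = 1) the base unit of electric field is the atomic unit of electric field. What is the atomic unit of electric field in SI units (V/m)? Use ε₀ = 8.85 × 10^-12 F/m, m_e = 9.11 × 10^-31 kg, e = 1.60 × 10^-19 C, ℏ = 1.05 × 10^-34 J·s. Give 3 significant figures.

E_au = E_h/(e a₀) = m_e²e⁵/((4πε₀)³ℏ⁴)
E_h = 4.38 × 10^-18 J
a₀ = 5.26 × 10^-11 m
E_h/(e·a₀) = 5.20 × 10^11 V/m

5.20 × 10^11 V/m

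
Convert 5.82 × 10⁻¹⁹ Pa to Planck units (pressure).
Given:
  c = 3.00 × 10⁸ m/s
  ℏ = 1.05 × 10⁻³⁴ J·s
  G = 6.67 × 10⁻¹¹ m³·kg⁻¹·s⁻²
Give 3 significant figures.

1.24 × 10⁻¹³²

Planck pressure: p_P = c⁷/(ℏG²) = 4.68 × 10¹¹³ Pa.
5.82 × 10⁻¹⁹ / 4.68 × 10¹¹³ = 1.24 × 10⁻¹³²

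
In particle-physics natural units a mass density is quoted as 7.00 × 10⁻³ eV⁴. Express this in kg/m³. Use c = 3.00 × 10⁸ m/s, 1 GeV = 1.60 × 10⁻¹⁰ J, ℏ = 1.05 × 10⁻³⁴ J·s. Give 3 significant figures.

1.63 × 10⁻¹⁸ kg/m³

Mass density is [E]/(c²[L]³) = [E]⁴/(ℏ³c⁵).
1 GeV⁴ → 1/(ℏ³c⁵) × (1 GeV in J)⁴ = 2.33 × 10²⁰ kg/m³.
Convert the energy scale: 7.00 × 10⁻³ eV⁴ = 7.00 × 10⁻³⁹ GeV⁴.
Result: 7.00 × 10⁻³⁹ × 2.33 × 10²⁰ = 1.63 × 10⁻¹⁸ kg/m³.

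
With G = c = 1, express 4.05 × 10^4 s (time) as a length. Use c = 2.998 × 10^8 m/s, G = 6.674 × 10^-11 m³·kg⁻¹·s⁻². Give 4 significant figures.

Time → length via c.
4.05 × 10^4 s × (c) = 1.214 × 10^13 m

1.214 × 10^13 m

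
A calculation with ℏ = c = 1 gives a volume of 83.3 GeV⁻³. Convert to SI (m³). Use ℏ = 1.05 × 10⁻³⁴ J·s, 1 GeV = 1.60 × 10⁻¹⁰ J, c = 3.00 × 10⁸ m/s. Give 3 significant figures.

6.36 × 10⁻⁴⁶ m³

Volume is [L]³ = [E]⁻³·(ℏc)³.
1 GeV⁻³ → (ℏc)³ × (1 GeV in J)⁻³ = 7.63 × 10⁻⁴⁸ m³.
Result: 83.3 × 7.63 × 10⁻⁴⁸ = 6.36 × 10⁻⁴⁶ m³.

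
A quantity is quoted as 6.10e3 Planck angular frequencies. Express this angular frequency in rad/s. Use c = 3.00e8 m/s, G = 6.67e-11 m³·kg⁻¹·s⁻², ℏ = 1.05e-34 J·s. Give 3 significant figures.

One Planck angular frequency: ω_P = √(c⁵/(ℏG)) = 1.86e43 rad/s.
6.10e3 × 1.86e43 rad/s = 1.14e47 rad/s

1.14e47 rad/s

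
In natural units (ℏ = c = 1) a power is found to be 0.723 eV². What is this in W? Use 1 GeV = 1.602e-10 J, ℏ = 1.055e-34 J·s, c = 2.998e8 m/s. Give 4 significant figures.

1.759e-4 W

Power is [E]/[T] = [E]²/ℏ.
1 GeV² → 1/ℏ × (1 GeV in J)² = 2.433e14 W.
Convert the energy scale: 0.723 eV² = 7.23e-19 GeV².
Result: 7.23e-19 × 2.433e14 = 1.759e-4 W.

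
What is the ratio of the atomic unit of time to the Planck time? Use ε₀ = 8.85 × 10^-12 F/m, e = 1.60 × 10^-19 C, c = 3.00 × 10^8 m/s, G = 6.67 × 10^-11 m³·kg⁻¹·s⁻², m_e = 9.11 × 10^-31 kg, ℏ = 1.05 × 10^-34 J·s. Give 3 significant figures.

atomic unit of time: τ_au = (4πε₀)²ℏ³/(m_e e⁴) = 2.40 × 10^-17 s
Planck time: t_P = √(ℏG/c⁵) = 5.37 × 10^-44 s
ratio = 2.40 × 10^-17 / 5.37 × 10^-44 = 4.47 × 10^26

4.47 × 10^26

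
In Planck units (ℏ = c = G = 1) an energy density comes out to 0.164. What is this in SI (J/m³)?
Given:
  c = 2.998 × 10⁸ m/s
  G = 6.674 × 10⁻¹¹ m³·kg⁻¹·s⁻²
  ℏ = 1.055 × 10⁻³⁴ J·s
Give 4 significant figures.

7.597 × 10¹¹² J/m³

One Planck energy density: u_P = c⁷/(ℏG²) = 4.632 × 10¹¹³ J/m³.
0.164 × 4.632 × 10¹¹³ J/m³ = 7.597 × 10¹¹² J/m³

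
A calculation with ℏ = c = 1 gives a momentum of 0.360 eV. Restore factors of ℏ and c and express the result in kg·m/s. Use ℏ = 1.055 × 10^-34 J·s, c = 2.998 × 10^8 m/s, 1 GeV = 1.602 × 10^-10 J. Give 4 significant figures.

Momentum is [E]/c; divide by c.
1 GeV → 1/c × (1 GeV in J) = 5.344 × 10^-19 kg·m/s.
Convert the energy scale: 0.360 eV = 3.60 × 10^-10 GeV.
Result: 3.60 × 10^-10 × 5.344 × 10^-19 = 1.924 × 10^-28 kg·m/s.

1.924 × 10^-28 kg·m/s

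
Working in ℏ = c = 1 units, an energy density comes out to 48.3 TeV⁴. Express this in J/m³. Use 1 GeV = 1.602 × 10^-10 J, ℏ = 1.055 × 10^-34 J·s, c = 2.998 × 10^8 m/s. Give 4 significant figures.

[E]/[L]³ = [E]⁴/(ℏc)³; restore (ℏc)⁻³.
1 GeV⁴ → 1/(ℏc)³ × (1 GeV in J)⁴ = 2.082 × 10^37 J/m³.
Convert the energy scale: 48.3 TeV⁴ = 4.83 × 10^13 GeV⁴.
Result: 4.83 × 10^13 × 2.082 × 10^37 = 1.005 × 10^51 J/m³.

1.005 × 10^51 J/m³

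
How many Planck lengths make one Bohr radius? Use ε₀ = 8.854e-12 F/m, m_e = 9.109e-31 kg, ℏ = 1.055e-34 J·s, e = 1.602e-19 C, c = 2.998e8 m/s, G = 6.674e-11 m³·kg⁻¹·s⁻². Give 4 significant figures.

Bohr radius: a₀ = 4πε₀ℏ²/(m_e e²) = 5.297e-11 m
Planck length: ℓ_P = √(ℏG/c³) = 1.616e-35 m
ratio = 5.297e-11 / 1.616e-35 = 3.277e24

3.277e24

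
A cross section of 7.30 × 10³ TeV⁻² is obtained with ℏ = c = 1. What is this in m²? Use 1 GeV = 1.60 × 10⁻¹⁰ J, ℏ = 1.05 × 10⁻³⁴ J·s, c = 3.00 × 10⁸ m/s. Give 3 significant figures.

Area is [L]² = [E]⁻²·(ℏc)²; restore (ℏc)².
1 GeV⁻² → (ℏc)² × (1 GeV in J)⁻² = 3.88 × 10⁻³² m².
Convert the energy scale: 7.30 × 10³ TeV⁻² = 7.30 × 10⁻³ GeV⁻².
Result: 7.30 × 10⁻³ × 3.88 × 10⁻³² = 2.83 × 10⁻³⁴ m².

2.83 × 10⁻³⁴ m²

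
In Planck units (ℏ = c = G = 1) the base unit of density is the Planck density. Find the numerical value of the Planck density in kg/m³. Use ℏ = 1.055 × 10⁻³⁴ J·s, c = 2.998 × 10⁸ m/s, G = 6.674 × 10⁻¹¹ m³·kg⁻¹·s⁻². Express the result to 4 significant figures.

5.154 × 10⁹⁶ kg/m³

ρ_P = c⁵/(ℏG²)
  = 2.422 × 10⁴² / 4.699 × 10⁻⁵⁵
  = 5.154 × 10⁹⁶ kg/m³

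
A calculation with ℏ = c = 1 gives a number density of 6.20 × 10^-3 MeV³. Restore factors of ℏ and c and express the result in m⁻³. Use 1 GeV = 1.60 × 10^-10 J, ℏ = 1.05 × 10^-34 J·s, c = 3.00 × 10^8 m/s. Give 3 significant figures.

8.12 × 10^35 m⁻³

Number density is [L]⁻³ = [E]³/(ℏc)³.
1 GeV³ → 1/(ℏc)³ × (1 GeV in J)³ = 1.31 × 10^47 m⁻³.
Convert the energy scale: 6.20 × 10^-3 MeV³ = 6.20 × 10^-12 GeV³.
Result: 6.20 × 10^-12 × 1.31 × 10^47 = 8.12 × 10^35 m⁻³.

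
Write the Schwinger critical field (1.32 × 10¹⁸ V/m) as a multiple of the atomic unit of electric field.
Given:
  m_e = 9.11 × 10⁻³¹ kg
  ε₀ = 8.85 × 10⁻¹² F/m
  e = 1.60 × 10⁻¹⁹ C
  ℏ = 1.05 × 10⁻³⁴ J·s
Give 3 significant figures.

2.54 × 10⁶

atomic unit of electric field: E_au = E_h/(e a₀) = m_e²e⁵/((4πε₀)³ℏ⁴) = 5.20 × 10¹¹ V/m.
1.32 × 10¹⁸ / 5.20 × 10¹¹ = 2.54 × 10⁶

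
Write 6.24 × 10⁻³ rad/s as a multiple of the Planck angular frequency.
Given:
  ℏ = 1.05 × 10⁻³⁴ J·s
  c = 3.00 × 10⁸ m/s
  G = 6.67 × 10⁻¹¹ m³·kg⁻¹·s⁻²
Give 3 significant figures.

Planck angular frequency: ω_P = √(c⁵/(ℏG)) = 1.86 × 10⁴³ rad/s.
6.24 × 10⁻³ / 1.86 × 10⁴³ = 3.35 × 10⁻⁴⁶

3.35 × 10⁻⁴⁶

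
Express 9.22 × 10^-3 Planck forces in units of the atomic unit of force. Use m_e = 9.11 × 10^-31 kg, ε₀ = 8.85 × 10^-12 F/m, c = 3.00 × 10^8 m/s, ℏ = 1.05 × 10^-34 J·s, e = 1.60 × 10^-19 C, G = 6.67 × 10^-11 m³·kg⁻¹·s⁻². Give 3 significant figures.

Planck force: F_P = c⁴/G = 1.21 × 10^44 N
atomic unit of force: F_au = E_h/a₀ = m_e²e⁶/((4πε₀)³ℏ⁴) = 8.33 × 10^-8 N
9.22 × 10^-3 × 1.21 × 10^44 / 8.33 × 10^-8 = 1.34 × 10^49

1.34 × 10^49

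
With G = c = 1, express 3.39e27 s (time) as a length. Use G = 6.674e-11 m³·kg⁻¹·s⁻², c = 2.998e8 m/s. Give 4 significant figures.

1.016e36 m

Time → length via c.
3.39e27 s × (c) = 1.016e36 m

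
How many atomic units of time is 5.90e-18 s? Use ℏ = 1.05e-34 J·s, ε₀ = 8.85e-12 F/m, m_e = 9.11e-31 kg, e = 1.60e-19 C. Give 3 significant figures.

0.246

atomic unit of time: τ_au = (4πε₀)²ℏ³/(m_e e⁴) = 2.40e-17 s.
5.90e-18 / 2.40e-17 = 0.246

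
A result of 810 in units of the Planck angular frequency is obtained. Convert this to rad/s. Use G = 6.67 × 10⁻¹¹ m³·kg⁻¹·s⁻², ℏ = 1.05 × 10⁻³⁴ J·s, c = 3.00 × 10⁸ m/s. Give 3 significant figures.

1.51 × 10⁴⁶ rad/s

One Planck angular frequency: ω_P = √(c⁵/(ℏG)) = 1.86 × 10⁴³ rad/s.
810 × 1.86 × 10⁴³ rad/s = 1.51 × 10⁴⁶ rad/s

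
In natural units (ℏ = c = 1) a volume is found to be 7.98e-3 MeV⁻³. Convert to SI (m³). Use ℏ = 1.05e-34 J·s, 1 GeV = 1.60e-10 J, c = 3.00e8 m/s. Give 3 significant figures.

Volume is [L]³ = [E]⁻³·(ℏc)³.
1 GeV⁻³ → (ℏc)³ × (1 GeV in J)⁻³ = 7.63e-48 m³.
Convert the energy scale: 7.98e-3 MeV⁻³ = 7.98e6 GeV⁻³.
Result: 7.98e6 × 7.63e-48 = 6.09e-41 m³.

6.09e-41 m³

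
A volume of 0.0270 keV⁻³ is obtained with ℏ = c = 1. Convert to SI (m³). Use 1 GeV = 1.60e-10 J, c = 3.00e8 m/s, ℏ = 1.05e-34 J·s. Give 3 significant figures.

Volume is [L]³ = [E]⁻³·(ℏc)³.
1 GeV⁻³ → (ℏc)³ × (1 GeV in J)⁻³ = 7.63e-48 m³.
Convert the energy scale: 0.0270 keV⁻³ = 2.70e16 GeV⁻³.
Result: 2.70e16 × 7.63e-48 = 2.06e-31 m³.

2.06e-31 m³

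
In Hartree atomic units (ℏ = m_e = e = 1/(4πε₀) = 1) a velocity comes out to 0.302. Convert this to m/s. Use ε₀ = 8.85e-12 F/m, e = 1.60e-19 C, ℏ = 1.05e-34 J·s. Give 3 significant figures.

6.62e5 m/s

One atomic unit of velocity: v_au = e²/(4πε₀ℏ) = 2.19e6 m/s.
0.302 × 2.19e6 m/s = 6.62e5 m/s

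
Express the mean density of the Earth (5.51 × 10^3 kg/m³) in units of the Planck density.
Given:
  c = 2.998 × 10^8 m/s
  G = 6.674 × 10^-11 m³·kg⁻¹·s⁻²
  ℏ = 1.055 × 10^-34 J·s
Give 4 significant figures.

Planck density: ρ_P = c⁵/(ℏG²) = 5.154 × 10^96 kg/m³.
5.51 × 10^3 / 5.154 × 10^96 = 1.069 × 10^-93

1.069 × 10^-93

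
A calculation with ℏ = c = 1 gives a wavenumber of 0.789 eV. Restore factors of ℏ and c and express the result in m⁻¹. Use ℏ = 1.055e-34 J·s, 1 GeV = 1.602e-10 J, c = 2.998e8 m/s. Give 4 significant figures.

3.996e6 m⁻¹

Inverse length is [E]/(ℏc).
1 GeV → 1/(ℏc) × (1 GeV in J) = 5.065e15 m⁻¹.
Convert the energy scale: 0.789 eV = 7.89e-10 GeV.
Result: 7.89e-10 × 5.065e15 = 3.996e6 m⁻¹.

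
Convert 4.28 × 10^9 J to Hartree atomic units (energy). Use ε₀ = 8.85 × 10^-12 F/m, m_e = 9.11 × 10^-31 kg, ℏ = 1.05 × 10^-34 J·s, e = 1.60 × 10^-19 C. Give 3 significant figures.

hartree: E_h = m_e e⁴/(4πε₀ℏ)² = 4.38 × 10^-18 J.
4.28 × 10^9 / 4.38 × 10^-18 = 9.78 × 10^26

9.78 × 10^26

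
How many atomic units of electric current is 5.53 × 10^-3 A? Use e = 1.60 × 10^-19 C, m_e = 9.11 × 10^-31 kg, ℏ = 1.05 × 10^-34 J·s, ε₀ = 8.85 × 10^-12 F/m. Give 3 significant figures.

atomic unit of electric current: I_au = e E_h/ℏ = m_e e⁵/((4πε₀)²ℏ³) = 6.67 × 10^-3 A.
5.53 × 10^-3 / 6.67 × 10^-3 = 0.829

0.829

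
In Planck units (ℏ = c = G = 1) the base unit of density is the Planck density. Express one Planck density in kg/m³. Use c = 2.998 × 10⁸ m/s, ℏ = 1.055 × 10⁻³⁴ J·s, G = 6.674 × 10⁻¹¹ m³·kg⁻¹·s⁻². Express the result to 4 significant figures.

5.154 × 10⁹⁶ kg/m³

ρ_P = c⁵/(ℏG²)
  = 2.422 × 10⁴² / 4.699 × 10⁻⁵⁵
  = 5.154 × 10⁹⁶ kg/m³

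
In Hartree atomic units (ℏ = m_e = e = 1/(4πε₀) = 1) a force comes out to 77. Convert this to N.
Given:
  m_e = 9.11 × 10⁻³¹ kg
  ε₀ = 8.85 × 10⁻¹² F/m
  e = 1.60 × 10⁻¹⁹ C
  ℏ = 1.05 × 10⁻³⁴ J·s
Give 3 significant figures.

6.41 × 10⁻⁶ N

One atomic unit of force: F_au = E_h/a₀ = m_e²e⁶/((4πε₀)³ℏ⁴) = 8.33 × 10⁻⁸ N.
77 × 8.33 × 10⁻⁸ N = 6.41 × 10⁻⁶ N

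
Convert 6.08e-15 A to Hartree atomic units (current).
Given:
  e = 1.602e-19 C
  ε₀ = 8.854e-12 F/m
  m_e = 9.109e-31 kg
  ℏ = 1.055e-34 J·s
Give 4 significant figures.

atomic unit of electric current: I_au = e E_h/ℏ = m_e e⁵/((4πε₀)²ℏ³) = 6.612e-3 A.
6.08e-15 / 6.612e-3 = 9.196e-13

9.196e-13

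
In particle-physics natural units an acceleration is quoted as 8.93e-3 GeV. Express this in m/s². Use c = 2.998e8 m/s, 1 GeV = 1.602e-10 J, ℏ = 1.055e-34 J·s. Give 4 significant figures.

Acceleration is [L]/[T]² = c·[E]/ℏ.
1 GeV → c/ℏ × (1 GeV in J) = 4.552e32 m/s².
Result: 8.93e-3 × 4.552e32 = 4.065e30 m/s².

4.065e30 m/s²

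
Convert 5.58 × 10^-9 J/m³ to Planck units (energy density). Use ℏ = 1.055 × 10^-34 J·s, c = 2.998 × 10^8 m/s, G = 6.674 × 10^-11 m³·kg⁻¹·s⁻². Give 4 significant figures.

1.205 × 10^-122

Planck energy density: u_P = c⁷/(ℏG²) = 4.632 × 10^113 J/m³.
5.58 × 10^-9 / 4.632 × 10^113 = 1.205 × 10^-122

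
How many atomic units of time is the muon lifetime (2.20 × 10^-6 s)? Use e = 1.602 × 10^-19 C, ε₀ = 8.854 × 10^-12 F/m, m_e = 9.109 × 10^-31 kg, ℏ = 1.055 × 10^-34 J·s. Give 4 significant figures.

atomic unit of time: τ_au = (4πε₀)²ℏ³/(m_e e⁴) = 2.423 × 10^-17 s.
2.20 × 10^-6 / 2.423 × 10^-17 = 9.080 × 10^10

9.080 × 10^10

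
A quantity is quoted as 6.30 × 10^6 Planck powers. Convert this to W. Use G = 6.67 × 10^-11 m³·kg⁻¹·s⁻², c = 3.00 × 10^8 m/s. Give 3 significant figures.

One Planck power: P_P = c⁵/G = 3.64 × 10^52 W.
6.30 × 10^6 × 3.64 × 10^52 W = 2.30 × 10^59 W

2.30 × 10^59 W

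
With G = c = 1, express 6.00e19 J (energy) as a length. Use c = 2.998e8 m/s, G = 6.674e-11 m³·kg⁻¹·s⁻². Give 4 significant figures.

Energy → length via G/c⁴.
6.00e19 J × (G/c⁴) = 4.957e-25 m

4.957e-25 m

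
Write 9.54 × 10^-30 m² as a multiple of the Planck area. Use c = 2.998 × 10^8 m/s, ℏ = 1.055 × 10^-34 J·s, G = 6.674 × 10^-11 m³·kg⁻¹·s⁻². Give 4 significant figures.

Planck area: A_P = ℏG/c³ = 2.613 × 10^-70 m².
9.54 × 10^-30 / 2.613 × 10^-70 = 3.651 × 10^40

3.651 × 10^40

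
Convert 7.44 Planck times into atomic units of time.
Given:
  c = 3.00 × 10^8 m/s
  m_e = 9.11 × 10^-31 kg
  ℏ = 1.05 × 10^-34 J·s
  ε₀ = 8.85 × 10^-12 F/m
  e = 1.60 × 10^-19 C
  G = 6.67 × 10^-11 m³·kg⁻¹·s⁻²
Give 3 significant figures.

Planck time: t_P = √(ℏG/c⁵) = 5.37 × 10^-44 s
atomic unit of time: τ_au = (4πε₀)²ℏ³/(m_e e⁴) = 2.40 × 10^-17 s
7.44 × 5.37 × 10^-44 / 2.40 × 10^-17 = 1.67 × 10^-26

1.67 × 10^-26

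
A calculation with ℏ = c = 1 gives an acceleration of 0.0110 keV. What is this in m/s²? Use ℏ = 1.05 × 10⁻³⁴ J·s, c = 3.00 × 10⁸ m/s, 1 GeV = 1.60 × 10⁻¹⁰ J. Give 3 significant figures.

5.03 × 10²⁴ m/s²

Acceleration is [L]/[T]² = c·[E]/ℏ.
1 GeV → c/ℏ × (1 GeV in J) = 4.57 × 10³² m/s².
Convert the energy scale: 0.0110 keV = 1.10 × 10⁻⁸ GeV.
Result: 1.10 × 10⁻⁸ × 4.57 × 10³² = 5.03 × 10²⁴ m/s².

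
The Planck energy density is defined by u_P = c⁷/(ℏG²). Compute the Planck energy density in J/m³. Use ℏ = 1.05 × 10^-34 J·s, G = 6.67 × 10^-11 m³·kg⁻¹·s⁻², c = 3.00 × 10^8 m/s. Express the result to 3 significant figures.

u_P = c⁷/(ℏG²)
  = 2.19 × 10^59 / 4.67 × 10^-55
  = 4.68 × 10^113 J/m³

4.68 × 10^113 J/m³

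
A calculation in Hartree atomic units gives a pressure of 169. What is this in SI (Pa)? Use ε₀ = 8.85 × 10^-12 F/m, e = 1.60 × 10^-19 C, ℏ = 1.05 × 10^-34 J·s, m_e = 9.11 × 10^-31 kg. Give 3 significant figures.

5.09 × 10^15 Pa

One atomic unit of pressure: P_au = E_h/a₀³ = m_e⁴e¹⁰/((4πε₀)⁵ℏ⁸) = 3.01 × 10^13 Pa.
169 × 3.01 × 10^13 Pa = 5.09 × 10^15 Pa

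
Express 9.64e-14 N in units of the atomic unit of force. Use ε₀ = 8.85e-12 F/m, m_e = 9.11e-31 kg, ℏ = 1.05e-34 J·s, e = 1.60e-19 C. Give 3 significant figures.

atomic unit of force: F_au = E_h/a₀ = m_e²e⁶/((4πε₀)³ℏ⁴) = 8.33e-8 N.
9.64e-14 / 8.33e-8 = 1.16e-6

1.16e-6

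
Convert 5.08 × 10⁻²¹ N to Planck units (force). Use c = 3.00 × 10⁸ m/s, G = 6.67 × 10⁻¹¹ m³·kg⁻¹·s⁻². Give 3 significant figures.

Planck force: F_P = c⁴/G = 1.21 × 10⁴⁴ N.
5.08 × 10⁻²¹ / 1.21 × 10⁴⁴ = 4.18 × 10⁻⁶⁵

4.18 × 10⁻⁶⁵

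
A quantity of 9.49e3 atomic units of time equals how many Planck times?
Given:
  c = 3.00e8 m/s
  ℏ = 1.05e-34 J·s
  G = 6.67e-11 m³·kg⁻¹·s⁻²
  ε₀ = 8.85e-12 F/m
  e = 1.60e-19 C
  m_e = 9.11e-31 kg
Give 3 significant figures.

4.24e30

atomic unit of time: τ_au = (4πε₀)²ℏ³/(m_e e⁴) = 2.40e-17 s
Planck time: t_P = √(ℏG/c⁵) = 5.37e-44 s
9.49e3 × 2.40e-17 / 5.37e-44 = 4.24e30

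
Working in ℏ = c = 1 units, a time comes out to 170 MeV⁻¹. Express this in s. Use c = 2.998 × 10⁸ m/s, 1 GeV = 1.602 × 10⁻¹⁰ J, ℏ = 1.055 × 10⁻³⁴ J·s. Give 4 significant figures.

A time is [E]⁻¹ in ℏ=c=1; restore one factor of ℏ.
1 GeV⁻¹ → ℏ × (1 GeV in J)⁻¹ = 6.586 × 10⁻²⁵ s.
Convert the energy scale: 170 MeV⁻¹ = 1.70 × 10⁵ GeV⁻¹.
Result: 1.70 × 10⁵ × 6.586 × 10⁻²⁵ = 1.120 × 10⁻¹⁹ s.

1.120 × 10⁻¹⁹ s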